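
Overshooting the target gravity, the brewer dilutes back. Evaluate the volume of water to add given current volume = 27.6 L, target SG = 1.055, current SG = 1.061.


V_water = V·((SG_curr − 1)/(SG_target − 1) − 1)
V_water = 27.6·((1.061 − 1)/(1.055 − 1) − 1)

3.0109 L


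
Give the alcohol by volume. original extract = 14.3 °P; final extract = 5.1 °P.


SG = 259/(259 − P);  ABV = (OG − FG)·131.25
OG = 259/(259 − 14.3) = 1.0584
FG = 259/(259 − 5.1) = 1.0201
ABV = (1.0584 − 1.0201)·131.25

5.0337 % ABV


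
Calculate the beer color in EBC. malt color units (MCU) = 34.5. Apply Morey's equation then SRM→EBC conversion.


SRM = 1.4922·MCU^0.6859;  EBC = SRM·1.97
SRM = 1.4922·34.5^0.6859 = 16.9284
EBC = 16.9284·1.97

33.3490 EBC


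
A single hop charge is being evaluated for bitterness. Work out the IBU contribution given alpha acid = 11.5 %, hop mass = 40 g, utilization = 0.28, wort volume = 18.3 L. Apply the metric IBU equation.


IBU = (α/100)·mass·U·1000 / V
IBU = (11.5/100)·40·0.28·1000 / 18.3

70.3825 IBU


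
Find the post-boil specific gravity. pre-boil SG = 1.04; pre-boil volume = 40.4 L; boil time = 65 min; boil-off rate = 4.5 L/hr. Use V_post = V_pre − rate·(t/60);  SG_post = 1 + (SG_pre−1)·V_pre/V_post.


V_post = 40.4 − 4.5·(65/60) = 35.5250
SG_post = 1 + (1.04 − 1)·40.4/35.5250

1.0455


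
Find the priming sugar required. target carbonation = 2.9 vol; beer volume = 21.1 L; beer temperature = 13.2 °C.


residual = 14.695·(0.01821 + 0.09011·e^(−0.04·T));  sugar = (target − residual)·4.0·V
residual = 14.695·(0.01821 + 0.09011·e^(−0.04·13.2)) = 1.0486
sugar = (2.9 − 1.0486)·4.0·21.1

156.2609 g


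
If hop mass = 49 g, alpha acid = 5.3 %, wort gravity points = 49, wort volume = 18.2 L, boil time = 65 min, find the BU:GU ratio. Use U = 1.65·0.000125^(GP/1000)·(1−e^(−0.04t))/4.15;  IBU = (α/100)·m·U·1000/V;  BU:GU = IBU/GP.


U = 1.65·0.000125^(49/1000)·(1−e^(−0.04·65))/4.15 = 0.2370
IBU = (5.3/100)·49·0.2370·1000/18.2 = 33.8118
BU:GU = 33.8118/49

0.6900


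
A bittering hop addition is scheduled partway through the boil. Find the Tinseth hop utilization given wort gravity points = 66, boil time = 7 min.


U = 1.65·0.000125^(GP/1000) · (1 − e^(−0.04·t))/4.15
bigness = 1.65·0.000125^(66/1000) = 0.9118
boil_factor = (1 − e^(−0.04·7))/4.15 = 0.0588
U = 0.9118 · 0.0588

0.0537


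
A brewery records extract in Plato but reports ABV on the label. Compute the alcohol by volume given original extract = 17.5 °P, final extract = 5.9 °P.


SG = 259/(259 − P);  ABV = (OG − FG)·131.25
OG = 259/(259 − 17.5) = 1.0725
FG = 259/(259 − 5.9) = 1.0233
ABV = (1.0725 − 1.0233)·131.25

6.4513 % ABV


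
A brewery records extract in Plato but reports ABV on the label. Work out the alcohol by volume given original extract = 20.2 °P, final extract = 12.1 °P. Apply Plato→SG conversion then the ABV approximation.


SG = 259/(259 − P);  ABV = (OG − FG)·131.25
OG = 259/(259 − 20.2) = 1.0846
FG = 259/(259 − 12.1) = 1.0490
ABV = (1.0846 − 1.0490)·131.25

4.6701 % ABV


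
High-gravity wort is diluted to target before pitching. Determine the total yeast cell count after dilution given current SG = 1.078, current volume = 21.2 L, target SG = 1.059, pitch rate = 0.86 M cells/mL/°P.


V_w = V·((SG_c−1)/(SG_t−1)−1);  °P = 259 − 259/SG_t;  cells = rate·(V+V_w)·°P
V_w = 21.2·((1.078−1)/(1.059−1)−1) = 6.8271
V_final = 21.2 + 6.8271 = 28.0271
°P = 259 − 259/1.059 = 14.4297
cells = 0.86·28.0271·14.4297

347.8025 billion cells


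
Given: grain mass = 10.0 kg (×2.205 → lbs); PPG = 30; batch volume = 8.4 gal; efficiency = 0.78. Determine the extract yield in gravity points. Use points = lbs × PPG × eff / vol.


lbs = 10.0 × 2.205 = 22.0500
points = 22.0500 × 30 × 0.78 / 8.4

61.4250 points


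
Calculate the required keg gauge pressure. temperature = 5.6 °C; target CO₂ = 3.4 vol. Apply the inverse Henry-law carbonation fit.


psi = vols/(0.01821 + 0.09011·e^(−0.04·T)) − 14.695
psi = 3.4/(0.01821 + 0.09011·e^(−0.04·5.6)) − 14.695

22.9839 psi


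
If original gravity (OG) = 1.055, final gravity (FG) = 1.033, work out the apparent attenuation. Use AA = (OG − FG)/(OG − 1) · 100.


AA = (1.055 − 1.033)/(1.055 − 1) · 100

40.0000 %


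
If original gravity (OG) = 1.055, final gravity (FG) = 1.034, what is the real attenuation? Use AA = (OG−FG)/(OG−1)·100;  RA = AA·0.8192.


AA = (1.055 − 1.034)/(1.055 − 1)·100 = 38.1818
RA = 38.1818·0.8192

31.2785 %


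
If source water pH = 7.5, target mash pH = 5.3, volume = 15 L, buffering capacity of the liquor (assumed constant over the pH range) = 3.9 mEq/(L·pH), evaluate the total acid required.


acid = buffering capacity · (pH_source − pH_target) · V
acid = 3.9 · (7.5 − 5.3) · 15

128.7000 mEq


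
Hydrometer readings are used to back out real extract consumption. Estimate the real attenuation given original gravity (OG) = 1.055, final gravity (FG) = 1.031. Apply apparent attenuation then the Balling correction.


AA = (OG−FG)/(OG−1)·100;  RA = AA·0.8192
AA = (1.055 − 1.031)/(1.055 − 1)·100 = 43.6364
RA = 43.6364·0.8192

35.7469 %


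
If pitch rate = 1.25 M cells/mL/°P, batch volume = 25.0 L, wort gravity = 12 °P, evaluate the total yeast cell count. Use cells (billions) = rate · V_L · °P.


cells = 1.25 · 25.0 · 12

375.0000 billion cells


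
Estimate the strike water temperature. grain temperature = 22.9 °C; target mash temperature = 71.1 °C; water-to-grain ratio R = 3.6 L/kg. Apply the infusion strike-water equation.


T_strike = (0.41/R)·(T_mash − T_grain) + T_mash
T_strike = (0.41/3.6)·(71.1 − 22.9) + 71.1

76.5894 °C


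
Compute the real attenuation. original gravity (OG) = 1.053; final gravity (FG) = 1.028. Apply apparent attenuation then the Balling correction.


AA = (OG−FG)/(OG−1)·100;  RA = AA·0.8192
AA = (1.053 − 1.028)/(1.053 − 1)·100 = 47.1698
RA = 47.1698·0.8192

38.6415 %


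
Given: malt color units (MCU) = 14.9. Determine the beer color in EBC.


SRM = 1.4922·MCU^0.6859;  EBC = SRM·1.97
SRM = 1.4922·14.9^0.6859 = 9.5173
EBC = 9.5173·1.97

18.7492 EBC


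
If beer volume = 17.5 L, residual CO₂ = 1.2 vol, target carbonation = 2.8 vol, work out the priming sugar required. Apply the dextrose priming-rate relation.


sugar = (target − residual)·4.0·V
sugar = (2.8 − 1.2)·4.0·17.5

112.0000 g


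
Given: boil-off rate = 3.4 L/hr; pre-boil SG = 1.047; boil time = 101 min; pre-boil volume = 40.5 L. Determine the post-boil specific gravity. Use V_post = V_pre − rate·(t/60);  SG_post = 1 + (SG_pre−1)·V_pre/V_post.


V_post = 40.5 − 3.4·(101/60) = 34.7767
SG_post = 1 + (1.047 − 1)·40.5/34.7767

1.0547


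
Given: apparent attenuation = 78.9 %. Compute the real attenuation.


RA = AA · 0.8192
RA = 78.9 · 0.8192

64.6349 %


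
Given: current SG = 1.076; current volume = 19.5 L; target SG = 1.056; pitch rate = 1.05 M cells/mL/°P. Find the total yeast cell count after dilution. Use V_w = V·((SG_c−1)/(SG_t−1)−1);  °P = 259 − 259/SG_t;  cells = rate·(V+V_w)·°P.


V_w = 19.5·((1.076−1)/(1.056−1)−1) = 6.9643
V_final = 19.5 + 6.9643 = 26.4643
°P = 259 − 259/1.056 = 13.7348
cells = 1.05·26.4643·13.7348

381.6571 billion cells


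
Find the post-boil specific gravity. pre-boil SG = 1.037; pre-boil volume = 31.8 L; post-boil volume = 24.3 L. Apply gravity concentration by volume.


SG_post = 1 + (SG_pre − 1)·V_pre/V_post
pts_pre = (1.037 − 1)·1000 = 37.0000
pts_post = 37.0000·31.8/24.3 = 48.4198
SG_post = 1 + 48.4198/1000

1.0484


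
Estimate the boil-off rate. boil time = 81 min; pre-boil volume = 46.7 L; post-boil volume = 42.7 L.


rate = (V_pre − V_post) / (t_min/60)
rate = (46.7 − 42.7) / (81/60)

2.9630 L/hr


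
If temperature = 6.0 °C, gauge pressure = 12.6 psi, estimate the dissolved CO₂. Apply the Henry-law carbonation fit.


vols = (P + 14.695)·(0.01821 + 0.09011·e^(−0.04·T))
vols = (12.6 + 14.695)·(0.01821 + 0.09011·e^(−0.04·6.0))

2.4318 volumes


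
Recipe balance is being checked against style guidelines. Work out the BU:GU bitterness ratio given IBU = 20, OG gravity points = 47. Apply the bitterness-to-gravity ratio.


BU:GU = IBU / OG_points
BU:GU = 20 / 47

0.4255


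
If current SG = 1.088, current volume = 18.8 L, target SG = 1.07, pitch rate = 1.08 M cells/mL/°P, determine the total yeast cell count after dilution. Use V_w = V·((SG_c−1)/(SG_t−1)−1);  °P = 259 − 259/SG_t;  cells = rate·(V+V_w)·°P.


V_w = 18.8·((1.088−1)/(1.07−1)−1) = 4.8343
V_final = 18.8 + 4.8343 = 23.6343
°P = 259 − 259/1.07 = 16.9439
cells = 1.08·23.6343·16.9439

432.4942 billion cells


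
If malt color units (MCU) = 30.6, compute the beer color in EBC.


SRM = 1.4922·MCU^0.6859;  EBC = SRM·1.97
SRM = 1.4922·30.6^0.6859 = 15.5913
EBC = 15.5913·1.97

30.7149 EBC


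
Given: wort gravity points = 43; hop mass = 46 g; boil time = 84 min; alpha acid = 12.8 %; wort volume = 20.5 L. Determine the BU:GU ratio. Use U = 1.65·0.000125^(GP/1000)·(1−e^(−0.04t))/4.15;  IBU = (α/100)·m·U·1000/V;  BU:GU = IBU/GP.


U = 1.65·0.000125^(43/1000)·(1−e^(−0.04·84))/4.15 = 0.2608
IBU = (12.8/100)·46·0.2608·1000/20.5 = 74.8968
BU:GU = 74.8968/43

1.7418


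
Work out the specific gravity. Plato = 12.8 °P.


SG = 259/(259 − P)
SG = 259/(259 − 12.8)

1.0520


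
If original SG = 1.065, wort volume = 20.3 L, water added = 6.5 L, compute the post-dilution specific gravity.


SG_new = 1 + (SG_old − 1)·V_old/(V_old + V_water)
pts = (1.065 − 1)·1000·20.3/(20.3 + 6.5) = 49.2351
SG_new = 1 + 49.2351/1000

1.0492


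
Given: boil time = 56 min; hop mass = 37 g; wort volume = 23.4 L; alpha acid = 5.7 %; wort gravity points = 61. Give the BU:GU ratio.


U = 1.65·0.000125^(GP/1000)·(1−e^(−0.04t))/4.15;  IBU = (α/100)·m·U·1000/V;  BU:GU = IBU/GP
U = 1.65·0.000125^(61/1000)·(1−e^(−0.04·56))/4.15 = 0.2053
IBU = (5.7/100)·37·0.2053·1000/23.4 = 18.5064
BU:GU = 18.5064/61

0.3034


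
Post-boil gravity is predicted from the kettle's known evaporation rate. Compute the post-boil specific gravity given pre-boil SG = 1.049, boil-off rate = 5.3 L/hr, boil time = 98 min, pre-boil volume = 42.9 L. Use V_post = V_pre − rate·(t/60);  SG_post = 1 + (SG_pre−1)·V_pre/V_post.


V_post = 42.9 − 5.3·(98/60) = 34.2433
SG_post = 1 + (1.049 − 1)·42.9/34.2433

1.0614


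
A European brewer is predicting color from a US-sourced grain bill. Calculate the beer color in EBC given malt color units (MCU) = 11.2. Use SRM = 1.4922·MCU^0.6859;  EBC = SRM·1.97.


SRM = 1.4922·11.2^0.6859 = 7.8250
EBC = 7.8250·1.97

15.4153 EBC


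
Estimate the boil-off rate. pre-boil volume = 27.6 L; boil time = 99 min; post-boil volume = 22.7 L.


rate = (V_pre − V_post) / (t_min/60)
rate = (27.6 − 22.7) / (99/60)

2.9697 L/hr


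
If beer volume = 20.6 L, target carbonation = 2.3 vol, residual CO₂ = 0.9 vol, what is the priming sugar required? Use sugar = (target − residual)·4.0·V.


sugar = (2.3 − 0.9)·4.0·20.6

115.3600 g


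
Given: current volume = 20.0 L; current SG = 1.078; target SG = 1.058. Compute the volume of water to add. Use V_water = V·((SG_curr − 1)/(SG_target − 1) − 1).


V_water = 20.0·((1.078 − 1)/(1.058 − 1) − 1)

6.8966 L


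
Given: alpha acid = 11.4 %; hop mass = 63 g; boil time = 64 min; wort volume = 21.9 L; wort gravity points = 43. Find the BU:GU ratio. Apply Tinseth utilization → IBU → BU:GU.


U = 1.65·0.000125^(GP/1000)·(1−e^(−0.04t))/4.15;  IBU = (α/100)·m·U·1000/V;  BU:GU = IBU/GP
U = 1.65·0.000125^(43/1000)·(1−e^(−0.04·64))/4.15 = 0.2493
IBU = (11.4/100)·63·0.2493·1000/21.9 = 81.7453
BU:GU = 81.7453/43

1.9011


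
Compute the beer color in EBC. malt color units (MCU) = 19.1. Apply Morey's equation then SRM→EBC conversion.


SRM = 1.4922·MCU^0.6859;  EBC = SRM·1.97
SRM = 1.4922·19.1^0.6859 = 11.2846
EBC = 11.2846·1.97

22.2307 EBC


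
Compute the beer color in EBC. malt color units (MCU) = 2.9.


SRM = 1.4922·MCU^0.6859;  EBC = SRM·1.97
SRM = 1.4922·2.9^0.6859 = 3.0973
EBC = 3.0973·1.97

6.1017 EBC


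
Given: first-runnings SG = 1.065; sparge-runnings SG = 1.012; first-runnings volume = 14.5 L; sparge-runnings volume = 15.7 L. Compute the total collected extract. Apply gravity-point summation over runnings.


total = Σ (SG_i − 1)·1000·V_i
first = (1.065 − 1)·1000·14.5 = 942.5000
sparge = (1.012 − 1)·1000·15.7 = 188.4000
total = 942.5000 + 188.4000

1130.9000 gravity·L


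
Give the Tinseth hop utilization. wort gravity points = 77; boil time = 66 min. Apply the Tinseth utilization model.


U = 1.65·0.000125^(GP/1000) · (1 − e^(−0.04·t))/4.15
bigness = 1.65·0.000125^(77/1000) = 0.8259
boil_factor = (1 − e^(−0.04·66))/4.15 = 0.2238
U = 0.8259 · 0.2238

0.1848


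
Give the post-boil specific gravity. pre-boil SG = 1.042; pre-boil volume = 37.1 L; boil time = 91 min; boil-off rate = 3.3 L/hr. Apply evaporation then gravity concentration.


V_post = V_pre − rate·(t/60);  SG_post = 1 + (SG_pre−1)·V_pre/V_post
V_post = 37.1 − 3.3·(91/60) = 32.0950
SG_post = 1 + (1.042 − 1)·37.1/32.0950

1.0485


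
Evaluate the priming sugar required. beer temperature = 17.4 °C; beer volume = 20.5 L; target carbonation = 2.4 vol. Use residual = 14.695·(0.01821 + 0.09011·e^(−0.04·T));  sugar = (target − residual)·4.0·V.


residual = 14.695·(0.01821 + 0.09011·e^(−0.04·17.4)) = 0.9278
sugar = (2.4 − 0.9278)·4.0·20.5

120.7210 g


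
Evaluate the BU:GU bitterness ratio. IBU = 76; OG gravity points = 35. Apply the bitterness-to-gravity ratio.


BU:GU = IBU / OG_points
BU:GU = 76 / 35

2.1714


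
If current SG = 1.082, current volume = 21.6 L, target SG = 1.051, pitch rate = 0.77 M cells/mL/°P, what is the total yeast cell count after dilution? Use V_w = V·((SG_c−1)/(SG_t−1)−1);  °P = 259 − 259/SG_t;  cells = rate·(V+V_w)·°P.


V_w = 21.6·((1.082−1)/(1.051−1)−1) = 13.1294
V_final = 21.6 + 13.1294 = 34.7294
°P = 259 − 259/1.051 = 12.5680
cells = 0.77·34.7294·12.5680

336.0898 billion cells


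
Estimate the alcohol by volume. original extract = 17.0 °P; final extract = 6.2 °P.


SG = 259/(259 − P);  ABV = (OG − FG)·131.25
OG = 259/(259 − 17.0) = 1.0702
FG = 259/(259 − 6.2) = 1.0245
ABV = (1.0702 − 1.0245)·131.25

6.0011 % ABV


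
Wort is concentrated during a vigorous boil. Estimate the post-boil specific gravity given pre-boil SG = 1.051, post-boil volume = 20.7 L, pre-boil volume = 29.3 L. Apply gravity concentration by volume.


SG_post = 1 + (SG_pre − 1)·V_pre/V_post
pts_pre = (1.051 − 1)·1000 = 51.0000
pts_post = 51.0000·29.3/20.7 = 72.1884
SG_post = 1 + 72.1884/1000

1.0722


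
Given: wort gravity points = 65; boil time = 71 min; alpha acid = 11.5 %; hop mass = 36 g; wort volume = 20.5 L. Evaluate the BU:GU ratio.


U = 1.65·0.000125^(GP/1000)·(1−e^(−0.04t))/4.15;  IBU = (α/100)·m·U·1000/V;  BU:GU = IBU/GP
U = 1.65·0.000125^(65/1000)·(1−e^(−0.04·71))/4.15 = 0.2087
IBU = (11.5/100)·36·0.2087·1000/20.5 = 42.1537
BU:GU = 42.1537/65

0.6485


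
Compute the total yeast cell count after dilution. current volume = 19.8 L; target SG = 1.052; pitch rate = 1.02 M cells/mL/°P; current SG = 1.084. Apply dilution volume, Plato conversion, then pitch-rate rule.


V_w = V·((SG_c−1)/(SG_t−1)−1);  °P = 259 − 259/SG_t;  cells = rate·(V+V_w)·°P
V_w = 19.8·((1.084−1)/(1.052−1)−1) = 12.1846
V_final = 19.8 + 12.1846 = 31.9846
°P = 259 − 259/1.052 = 12.8023
cells = 1.02·31.9846·12.8023

417.6656 billion cells


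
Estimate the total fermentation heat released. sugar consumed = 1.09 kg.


Q = m_sugar · 590 kJ/kg
Q = 1.09 · 590

643.1000 kJ


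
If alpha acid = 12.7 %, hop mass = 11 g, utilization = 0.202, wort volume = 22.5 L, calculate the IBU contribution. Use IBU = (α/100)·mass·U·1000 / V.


IBU = (12.7/100)·11·0.202·1000 / 22.5

12.5420 IBU


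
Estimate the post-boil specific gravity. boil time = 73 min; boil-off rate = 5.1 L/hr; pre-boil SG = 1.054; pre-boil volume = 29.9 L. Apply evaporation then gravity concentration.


V_post = V_pre − rate·(t/60);  SG_post = 1 + (SG_pre−1)·V_pre/V_post
V_post = 29.9 − 5.1·(73/60) = 23.6950
SG_post = 1 + (1.054 − 1)·29.9/23.6950

1.0681


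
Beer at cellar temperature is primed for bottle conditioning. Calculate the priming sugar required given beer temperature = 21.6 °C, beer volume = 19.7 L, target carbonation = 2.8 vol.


residual = 14.695·(0.01821 + 0.09011·e^(−0.04·T));  sugar = (target − residual)·4.0·V
residual = 14.695·(0.01821 + 0.09011·e^(−0.04·21.6)) = 0.8257
sugar = (2.8 − 0.8257)·4.0·19.7

155.5751 g


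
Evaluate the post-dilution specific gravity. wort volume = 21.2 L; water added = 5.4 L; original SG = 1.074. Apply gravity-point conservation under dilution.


SG_new = 1 + (SG_old − 1)·V_old/(V_old + V_water)
pts = (1.074 − 1)·1000·21.2/(21.2 + 5.4) = 58.9774
SG_new = 1 + 58.9774/1000

1.0590


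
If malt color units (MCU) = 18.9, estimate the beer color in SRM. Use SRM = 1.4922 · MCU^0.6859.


SRM = 1.4922 · 18.9^0.6859

11.2035 SRM


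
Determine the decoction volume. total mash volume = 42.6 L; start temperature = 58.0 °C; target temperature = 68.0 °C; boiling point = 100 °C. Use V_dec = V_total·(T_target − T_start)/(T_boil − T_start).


V_dec = 42.6·(68.0 − 58.0)/(100 − 58.0)

10.1429 L


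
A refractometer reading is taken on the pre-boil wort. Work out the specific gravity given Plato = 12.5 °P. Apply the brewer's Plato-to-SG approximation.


SG = 259/(259 − P)
SG = 259/(259 − 12.5)

1.0507


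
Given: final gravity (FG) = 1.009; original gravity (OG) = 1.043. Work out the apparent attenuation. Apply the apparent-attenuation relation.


AA = (OG − FG)/(OG − 1) · 100
AA = (1.043 − 1.009)/(1.043 − 1) · 100

79.0698 %


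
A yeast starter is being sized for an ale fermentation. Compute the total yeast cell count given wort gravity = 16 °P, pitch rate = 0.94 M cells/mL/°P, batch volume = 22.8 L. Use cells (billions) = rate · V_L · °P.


cells = 0.94 · 22.8 · 16

342.9120 billion cells


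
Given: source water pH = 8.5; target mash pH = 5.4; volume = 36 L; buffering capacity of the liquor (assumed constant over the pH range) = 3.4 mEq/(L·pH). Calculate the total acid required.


acid = buffering capacity · (pH_source − pH_target) · V
acid = 3.4 · (8.5 − 5.4) · 36

379.4400 mEq


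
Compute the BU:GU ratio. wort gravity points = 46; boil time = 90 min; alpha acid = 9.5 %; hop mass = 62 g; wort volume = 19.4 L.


U = 1.65·0.000125^(GP/1000)·(1−e^(−0.04t))/4.15;  IBU = (α/100)·m·U·1000/V;  BU:GU = IBU/GP
U = 1.65·0.000125^(46/1000)·(1−e^(−0.04·90))/4.15 = 0.2558
IBU = (9.5/100)·62·0.2558·1000/19.4 = 77.6561
BU:GU = 77.6561/46

1.6882


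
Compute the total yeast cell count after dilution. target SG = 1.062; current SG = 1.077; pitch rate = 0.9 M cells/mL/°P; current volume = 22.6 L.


V_w = V·((SG_c−1)/(SG_t−1)−1);  °P = 259 − 259/SG_t;  cells = rate·(V+V_w)·°P
V_w = 22.6·((1.077−1)/(1.062−1)−1) = 5.4677
V_final = 22.6 + 5.4677 = 28.0677
°P = 259 − 259/1.062 = 15.1205
cells = 0.9·28.0677·15.1205

381.9592 billion cells


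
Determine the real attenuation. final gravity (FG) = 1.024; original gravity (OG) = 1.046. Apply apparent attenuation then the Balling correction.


AA = (OG−FG)/(OG−1)·100;  RA = AA·0.8192
AA = (1.046 − 1.024)/(1.046 − 1)·100 = 47.8261
RA = 47.8261·0.8192

39.1791 %


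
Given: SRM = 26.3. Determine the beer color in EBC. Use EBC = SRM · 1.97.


EBC = 26.3 · 1.97

51.8110 EBC


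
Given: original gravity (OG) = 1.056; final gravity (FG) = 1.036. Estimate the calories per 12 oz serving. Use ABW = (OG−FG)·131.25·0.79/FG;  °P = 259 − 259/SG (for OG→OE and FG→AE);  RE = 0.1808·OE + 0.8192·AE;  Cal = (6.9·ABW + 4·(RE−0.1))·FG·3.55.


ABW = (1.056 − 1.036)·131.25·0.79/1.036 = 2.0017
OE = 259 − 259/1.056 = 13.7348 °P
AE = 259 − 259/1.036 = 9.0000 °P
RE = 0.1808·13.7348 + 0.8192·9.0000 = 9.8561 °P
Cal = (6.9·2.0017 + 4·(9.8561−0.1))·1.036·3.55

194.3199 kcal


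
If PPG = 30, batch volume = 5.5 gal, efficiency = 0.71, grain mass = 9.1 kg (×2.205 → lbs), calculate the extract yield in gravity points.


points = lbs × PPG × eff / vol
lbs = 9.1 × 2.205 = 20.0655
points = 20.0655 × 30 × 0.71 / 5.5

77.7082 points


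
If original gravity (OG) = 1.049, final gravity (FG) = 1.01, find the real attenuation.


AA = (OG−FG)/(OG−1)·100;  RA = AA·0.8192
AA = (1.049 − 1.01)/(1.049 − 1)·100 = 79.5918
RA = 79.5918·0.8192

65.2016 %


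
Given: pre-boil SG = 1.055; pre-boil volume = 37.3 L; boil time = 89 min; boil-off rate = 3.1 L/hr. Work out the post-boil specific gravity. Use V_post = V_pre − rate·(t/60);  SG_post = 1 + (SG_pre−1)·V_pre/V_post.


V_post = 37.3 − 3.1·(89/60) = 32.7017
SG_post = 1 + (1.055 − 1)·37.3/32.7017

1.0627


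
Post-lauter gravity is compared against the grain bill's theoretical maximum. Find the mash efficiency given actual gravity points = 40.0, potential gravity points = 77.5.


efficiency = actual / potential × 100
efficiency = 40.0 / 77.5 × 100

51.6129 %


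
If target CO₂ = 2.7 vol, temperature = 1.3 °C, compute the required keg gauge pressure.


psi = vols/(0.01821 + 0.09011·e^(−0.04·T)) − 14.695
psi = 2.7/(0.01821 + 0.09011·e^(−0.04·1.3)) − 14.695

11.3281 psi


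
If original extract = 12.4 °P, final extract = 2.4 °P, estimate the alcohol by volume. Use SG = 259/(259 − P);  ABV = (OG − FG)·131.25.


OG = 259/(259 − 12.4) = 1.0503
FG = 259/(259 − 2.4) = 1.0094
ABV = (1.0503 − 1.0094)·131.25

5.3722 % ABV


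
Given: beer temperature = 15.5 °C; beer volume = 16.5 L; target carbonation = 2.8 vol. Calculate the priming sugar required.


residual = 14.695·(0.01821 + 0.09011·e^(−0.04·T));  sugar = (target − residual)·4.0·V
residual = 14.695·(0.01821 + 0.09011·e^(−0.04·15.5)) = 0.9799
sugar = (2.8 − 0.9799)·4.0·16.5

120.1250 g


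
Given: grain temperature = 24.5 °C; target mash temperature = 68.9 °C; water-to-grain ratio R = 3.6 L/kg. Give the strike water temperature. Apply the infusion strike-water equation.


T_strike = (0.41/R)·(T_mash − T_grain) + T_mash
T_strike = (0.41/3.6)·(68.9 − 24.5) + 68.9

73.9567 °C


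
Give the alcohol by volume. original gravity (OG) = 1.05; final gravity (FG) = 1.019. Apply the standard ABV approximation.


ABV = (OG − FG) · 131.25
ABV = (1.05 − 1.019) · 131.25

4.0688 % ABV


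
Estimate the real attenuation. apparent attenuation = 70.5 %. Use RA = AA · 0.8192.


RA = 70.5 · 0.8192

57.7536 %


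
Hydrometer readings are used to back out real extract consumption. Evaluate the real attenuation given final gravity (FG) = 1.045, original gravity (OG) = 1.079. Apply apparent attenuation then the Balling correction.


AA = (OG−FG)/(OG−1)·100;  RA = AA·0.8192
AA = (1.079 − 1.045)/(1.079 − 1)·100 = 43.0380
RA = 43.0380·0.8192

35.2567 %


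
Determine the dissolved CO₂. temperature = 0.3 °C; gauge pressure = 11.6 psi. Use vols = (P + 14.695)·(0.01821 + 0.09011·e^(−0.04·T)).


vols = (11.6 + 14.695)·(0.01821 + 0.09011·e^(−0.04·0.3))

2.8200 volumes


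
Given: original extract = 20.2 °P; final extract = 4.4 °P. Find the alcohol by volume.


SG = 259/(259 − P);  ABV = (OG − FG)·131.25
OG = 259/(259 − 20.2) = 1.0846
FG = 259/(259 − 4.4) = 1.0173
ABV = (1.0846 − 1.0173)·131.25

8.8341 % ABV


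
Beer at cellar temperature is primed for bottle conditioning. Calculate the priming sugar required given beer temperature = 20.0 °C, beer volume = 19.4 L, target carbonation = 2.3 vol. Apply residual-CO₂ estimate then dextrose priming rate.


residual = 14.695·(0.01821 + 0.09011·e^(−0.04·T));  sugar = (target − residual)·4.0·V
residual = 14.695·(0.01821 + 0.09011·e^(−0.04·20.0)) = 0.8626
sugar = (2.3 − 0.8626)·4.0·19.4

111.5436 g


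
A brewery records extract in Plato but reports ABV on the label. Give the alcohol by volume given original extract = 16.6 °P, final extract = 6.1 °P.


SG = 259/(259 − P);  ABV = (OG − FG)·131.25
OG = 259/(259 − 16.6) = 1.0685
FG = 259/(259 − 6.1) = 1.0241
ABV = (1.0685 − 1.0241)·131.25

5.8225 % ABV


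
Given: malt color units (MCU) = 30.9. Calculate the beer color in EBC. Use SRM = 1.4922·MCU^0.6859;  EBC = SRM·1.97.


SRM = 1.4922·30.9^0.6859 = 15.6960
EBC = 15.6960·1.97

30.9212 EBC


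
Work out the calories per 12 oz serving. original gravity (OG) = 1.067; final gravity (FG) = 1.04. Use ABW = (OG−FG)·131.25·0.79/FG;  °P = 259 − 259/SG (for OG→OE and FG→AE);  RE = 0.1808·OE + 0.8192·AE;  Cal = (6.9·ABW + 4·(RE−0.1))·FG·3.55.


ABW = (1.067 − 1.04)·131.25·0.79/1.04 = 2.6919
OE = 259 − 259/1.067 = 16.2634 °P
AE = 259 − 259/1.04 = 9.9615 °P
RE = 0.1808·16.2634 + 0.8192·9.9615 = 11.1009 °P
Cal = (6.9·2.6919 + 4·(11.1009−0.1))·1.04·3.55

231.0367 kcal


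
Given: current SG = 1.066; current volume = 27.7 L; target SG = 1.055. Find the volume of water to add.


V_water = V·((SG_curr − 1)/(SG_target − 1) − 1)
V_water = 27.7·((1.066 − 1)/(1.055 − 1) − 1)

5.5400 L


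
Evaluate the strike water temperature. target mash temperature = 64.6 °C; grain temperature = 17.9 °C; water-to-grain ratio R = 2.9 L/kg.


T_strike = (0.41/R)·(T_mash − T_grain) + T_mash
T_strike = (0.41/2.9)·(64.6 − 17.9) + 64.6

71.2024 °C


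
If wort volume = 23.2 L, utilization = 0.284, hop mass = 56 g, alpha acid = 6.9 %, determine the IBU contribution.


IBU = (α/100)·mass·U·1000 / V
IBU = (6.9/100)·56·0.284·1000 / 23.2

47.3007 IBU


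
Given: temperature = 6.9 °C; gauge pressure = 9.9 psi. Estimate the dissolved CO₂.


vols = (P + 14.695)·(0.01821 + 0.09011·e^(−0.04·T))
vols = (9.9 + 14.695)·(0.01821 + 0.09011·e^(−0.04·6.9))

2.1296 volumes


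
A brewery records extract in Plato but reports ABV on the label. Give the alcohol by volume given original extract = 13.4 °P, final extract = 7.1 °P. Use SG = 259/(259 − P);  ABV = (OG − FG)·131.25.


OG = 259/(259 − 13.4) = 1.0546
FG = 259/(259 − 7.1) = 1.0282
ABV = (1.0546 − 1.0282)·131.25

3.4616 % ABV


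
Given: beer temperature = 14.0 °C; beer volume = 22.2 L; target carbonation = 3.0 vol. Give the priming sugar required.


residual = 14.695·(0.01821 + 0.09011·e^(−0.04·T));  sugar = (target − residual)·4.0·V
residual = 14.695·(0.01821 + 0.09011·e^(−0.04·14.0)) = 1.0240
sugar = (3.0 − 1.0240)·4.0·22.2

175.4713 g


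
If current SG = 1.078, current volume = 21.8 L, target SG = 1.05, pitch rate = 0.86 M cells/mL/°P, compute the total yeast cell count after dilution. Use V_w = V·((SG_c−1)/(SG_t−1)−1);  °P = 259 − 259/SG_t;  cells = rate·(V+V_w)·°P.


V_w = 21.8·((1.078−1)/(1.05−1)−1) = 12.2080
V_final = 21.8 + 12.2080 = 34.0080
°P = 259 − 259/1.05 = 12.3333
cells = 0.86·34.0080·12.3333

360.7115 billion cells


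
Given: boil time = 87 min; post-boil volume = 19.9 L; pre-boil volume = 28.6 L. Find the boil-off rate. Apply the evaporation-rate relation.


rate = (V_pre − V_post) / (t_min/60)
rate = (28.6 − 19.9) / (87/60)

6.0000 L/hr


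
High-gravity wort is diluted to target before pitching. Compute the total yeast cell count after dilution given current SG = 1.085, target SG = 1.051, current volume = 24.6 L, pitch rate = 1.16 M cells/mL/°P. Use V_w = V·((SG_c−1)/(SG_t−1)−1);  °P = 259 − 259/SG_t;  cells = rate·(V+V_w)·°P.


V_w = 24.6·((1.085−1)/(1.051−1)−1) = 16.4000
V_final = 24.6 + 16.4000 = 41.0000
°P = 259 − 259/1.051 = 12.5680
cells = 1.16·41.0000·12.5680

597.7355 billion cells


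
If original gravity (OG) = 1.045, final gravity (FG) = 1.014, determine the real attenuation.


AA = (OG−FG)/(OG−1)·100;  RA = AA·0.8192
AA = (1.045 − 1.014)/(1.045 − 1)·100 = 68.8889
RA = 68.8889·0.8192

56.4338 %


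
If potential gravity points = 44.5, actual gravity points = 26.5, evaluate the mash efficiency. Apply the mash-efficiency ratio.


efficiency = actual / potential × 100
efficiency = 26.5 / 44.5 × 100

59.5506 %


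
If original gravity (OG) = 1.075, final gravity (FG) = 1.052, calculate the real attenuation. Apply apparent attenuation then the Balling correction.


AA = (OG−FG)/(OG−1)·100;  RA = AA·0.8192
AA = (1.075 − 1.052)/(1.075 − 1)·100 = 30.6667
RA = 30.6667·0.8192

25.1221 %


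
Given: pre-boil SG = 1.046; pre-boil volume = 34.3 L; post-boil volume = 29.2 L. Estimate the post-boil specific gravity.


SG_post = 1 + (SG_pre − 1)·V_pre/V_post
pts_pre = (1.046 − 1)·1000 = 46.0000
pts_post = 46.0000·34.3/29.2 = 54.0342
SG_post = 1 + 54.0342/1000

1.0540


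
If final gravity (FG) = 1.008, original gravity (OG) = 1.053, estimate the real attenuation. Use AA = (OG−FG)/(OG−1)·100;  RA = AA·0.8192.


AA = (1.053 − 1.008)/(1.053 − 1)·100 = 84.9057
RA = 84.9057·0.8192

69.5547 %


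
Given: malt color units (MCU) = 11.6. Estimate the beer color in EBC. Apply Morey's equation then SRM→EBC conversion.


SRM = 1.4922·MCU^0.6859;  EBC = SRM·1.97
SRM = 1.4922·11.6^0.6859 = 8.0157
EBC = 8.0157·1.97

15.7908 EBC


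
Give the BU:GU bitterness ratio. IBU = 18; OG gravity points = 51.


BU:GU = IBU / OG_points
BU:GU = 18 / 51

0.3529


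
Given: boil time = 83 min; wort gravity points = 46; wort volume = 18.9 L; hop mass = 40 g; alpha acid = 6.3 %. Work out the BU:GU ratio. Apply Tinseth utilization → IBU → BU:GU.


U = 1.65·0.000125^(GP/1000)·(1−e^(−0.04t))/4.15;  IBU = (α/100)·m·U·1000/V;  BU:GU = IBU/GP
U = 1.65·0.000125^(46/1000)·(1−e^(−0.04·83))/4.15 = 0.2535
IBU = (6.3/100)·40·0.2535·1000/18.9 = 33.7941
BU:GU = 33.7941/46

0.7347


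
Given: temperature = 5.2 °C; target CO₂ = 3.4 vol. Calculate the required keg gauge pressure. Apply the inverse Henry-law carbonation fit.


psi = vols/(0.01821 + 0.09011·e^(−0.04·T)) − 14.695
psi = 3.4/(0.01821 + 0.09011·e^(−0.04·5.2)) − 14.695

22.5049 psi


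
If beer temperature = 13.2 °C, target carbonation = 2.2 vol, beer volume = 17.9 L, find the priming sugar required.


residual = 14.695·(0.01821 + 0.09011·e^(−0.04·T));  sugar = (target − residual)·4.0·V
residual = 14.695·(0.01821 + 0.09011·e^(−0.04·13.2)) = 1.0486
sugar = (2.2 − 1.0486)·4.0·17.9

82.4426 g


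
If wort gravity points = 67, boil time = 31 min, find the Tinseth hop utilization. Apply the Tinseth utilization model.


U = 1.65·0.000125^(GP/1000) · (1 − e^(−0.04·t))/4.15
bigness = 1.65·0.000125^(67/1000) = 0.9036
boil_factor = (1 − e^(−0.04·31))/4.15 = 0.1712
U = 0.9036 · 0.1712

0.1547


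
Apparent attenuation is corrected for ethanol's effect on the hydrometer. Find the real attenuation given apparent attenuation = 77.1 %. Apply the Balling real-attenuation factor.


RA = AA · 0.8192
RA = 77.1 · 0.8192

63.1603 %


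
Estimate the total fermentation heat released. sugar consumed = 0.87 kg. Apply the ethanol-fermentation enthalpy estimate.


Q = m_sugar · 590 kJ/kg
Q = 0.87 · 590

513.3000 kJ


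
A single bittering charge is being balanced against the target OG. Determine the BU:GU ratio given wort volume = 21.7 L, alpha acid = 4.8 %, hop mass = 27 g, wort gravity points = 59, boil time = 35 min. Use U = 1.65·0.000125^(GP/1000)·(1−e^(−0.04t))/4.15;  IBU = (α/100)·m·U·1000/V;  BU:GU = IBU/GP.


U = 1.65·0.000125^(59/1000)·(1−e^(−0.04·35))/4.15 = 0.1763
IBU = (4.8/100)·27·0.1763·1000/21.7 = 10.5275
BU:GU = 10.5275/59

0.1784


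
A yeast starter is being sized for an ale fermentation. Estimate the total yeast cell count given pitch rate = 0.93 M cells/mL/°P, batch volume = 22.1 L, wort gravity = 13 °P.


cells (billions) = rate · V_L · °P
cells = 0.93 · 22.1 · 13

267.1890 billion cells


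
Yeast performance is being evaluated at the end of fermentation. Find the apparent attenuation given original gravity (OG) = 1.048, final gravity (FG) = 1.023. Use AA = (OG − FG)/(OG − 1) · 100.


AA = (1.048 − 1.023)/(1.048 − 1) · 100

52.0833 %


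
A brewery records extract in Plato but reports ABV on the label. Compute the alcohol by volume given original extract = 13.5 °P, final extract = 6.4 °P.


SG = 259/(259 − P);  ABV = (OG − FG)·131.25
OG = 259/(259 − 13.5) = 1.0550
FG = 259/(259 − 6.4) = 1.0253
ABV = (1.0550 − 1.0253)·131.25

3.8920 % ABV


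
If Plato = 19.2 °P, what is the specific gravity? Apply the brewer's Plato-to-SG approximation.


SG = 259/(259 − P)
SG = 259/(259 − 19.2)

1.0801


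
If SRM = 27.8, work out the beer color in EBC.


EBC = SRM · 1.97
EBC = 27.8 · 1.97

54.7660 EBC


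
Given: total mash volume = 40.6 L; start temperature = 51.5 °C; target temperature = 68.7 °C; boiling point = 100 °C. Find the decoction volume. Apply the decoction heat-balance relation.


V_dec = V_total·(T_target − T_start)/(T_boil − T_start)
V_dec = 40.6·(68.7 − 51.5)/(100 − 51.5)

14.3984 L


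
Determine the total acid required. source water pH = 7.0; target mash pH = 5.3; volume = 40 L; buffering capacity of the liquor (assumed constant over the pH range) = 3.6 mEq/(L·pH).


acid = buffering capacity · (pH_source − pH_target) · V
acid = 3.6 · (7.0 − 5.3) · 40

244.8000 mEq


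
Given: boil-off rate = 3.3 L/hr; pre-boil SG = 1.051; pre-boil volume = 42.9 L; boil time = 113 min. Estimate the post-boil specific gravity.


V_post = V_pre − rate·(t/60);  SG_post = 1 + (SG_pre−1)·V_pre/V_post
V_post = 42.9 − 3.3·(113/60) = 36.6850
SG_post = 1 + (1.051 − 1)·42.9/36.6850

1.0596


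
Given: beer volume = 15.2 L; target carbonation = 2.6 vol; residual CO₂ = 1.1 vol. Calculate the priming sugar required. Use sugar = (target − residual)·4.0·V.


sugar = (2.6 − 1.1)·4.0·15.2

91.2000 g


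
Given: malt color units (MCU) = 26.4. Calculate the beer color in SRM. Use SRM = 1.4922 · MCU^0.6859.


SRM = 1.4922 · 26.4^0.6859

14.0898 SRM


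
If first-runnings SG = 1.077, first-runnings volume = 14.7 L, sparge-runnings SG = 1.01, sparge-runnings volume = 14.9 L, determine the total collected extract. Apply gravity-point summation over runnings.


total = Σ (SG_i − 1)·1000·V_i
first = (1.077 − 1)·1000·14.7 = 1131.9000
sparge = (1.01 − 1)·1000·14.9 = 149.0000
total = 1131.9000 + 149.0000

1280.9000 gravity·L


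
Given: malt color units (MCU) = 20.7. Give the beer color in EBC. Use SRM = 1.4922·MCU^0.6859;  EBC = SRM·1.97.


SRM = 1.4922·20.7^0.6859 = 11.9248
EBC = 11.9248·1.97

23.4919 EBC


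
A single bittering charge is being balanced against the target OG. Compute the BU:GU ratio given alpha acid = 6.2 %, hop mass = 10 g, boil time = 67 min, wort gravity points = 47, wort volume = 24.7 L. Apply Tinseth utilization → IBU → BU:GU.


U = 1.65·0.000125^(GP/1000)·(1−e^(−0.04t))/4.15;  IBU = (α/100)·m·U·1000/V;  BU:GU = IBU/GP
U = 1.65·0.000125^(47/1000)·(1−e^(−0.04·67))/4.15 = 0.2427
IBU = (6.2/100)·10·0.2427·1000/24.7 = 6.0931
BU:GU = 6.0931/47

0.1296


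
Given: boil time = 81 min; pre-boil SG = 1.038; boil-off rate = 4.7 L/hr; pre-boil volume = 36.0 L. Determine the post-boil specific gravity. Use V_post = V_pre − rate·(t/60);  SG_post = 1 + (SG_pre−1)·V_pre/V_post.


V_post = 36.0 − 4.7·(81/60) = 29.6550
SG_post = 1 + (1.038 − 1)·36.0/29.6550

1.0461


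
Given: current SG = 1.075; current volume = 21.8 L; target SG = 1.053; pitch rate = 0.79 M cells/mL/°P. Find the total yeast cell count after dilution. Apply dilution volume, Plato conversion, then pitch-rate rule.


V_w = V·((SG_c−1)/(SG_t−1)−1);  °P = 259 − 259/SG_t;  cells = rate·(V+V_w)·°P
V_w = 21.8·((1.075−1)/(1.053−1)−1) = 9.0491
V_final = 21.8 + 9.0491 = 30.8491
°P = 259 − 259/1.053 = 13.0361
cells = 0.79·30.8491·13.0361

317.6993 billion cells


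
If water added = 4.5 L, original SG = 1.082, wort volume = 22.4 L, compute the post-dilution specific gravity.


SG_new = 1 + (SG_old − 1)·V_old/(V_old + V_water)
pts = (1.082 − 1)·1000·22.4/(22.4 + 4.5) = 68.2825
SG_new = 1 + 68.2825/1000

1.0683


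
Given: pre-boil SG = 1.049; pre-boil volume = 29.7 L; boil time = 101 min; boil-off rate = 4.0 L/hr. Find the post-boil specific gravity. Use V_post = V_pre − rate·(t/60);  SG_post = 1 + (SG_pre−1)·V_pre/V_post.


V_post = 29.7 − 4.0·(101/60) = 22.9667
SG_post = 1 + (1.049 − 1)·29.7/22.9667

1.0634


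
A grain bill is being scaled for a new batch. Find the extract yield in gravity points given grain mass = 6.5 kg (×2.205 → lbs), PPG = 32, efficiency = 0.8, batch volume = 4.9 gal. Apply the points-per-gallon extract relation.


points = lbs × PPG × eff / vol
lbs = 6.5 × 2.205 = 14.3325
points = 14.3325 × 32 × 0.8 / 4.9

74.8800 points


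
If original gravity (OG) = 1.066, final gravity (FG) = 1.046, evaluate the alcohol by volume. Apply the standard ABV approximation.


ABV = (OG − FG) · 131.25
ABV = (1.066 − 1.046) · 131.25

2.6250 % ABV


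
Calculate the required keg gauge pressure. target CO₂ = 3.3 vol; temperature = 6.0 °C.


psi = vols/(0.01821 + 0.09011·e^(−0.04·T)) − 14.695
psi = 3.3/(0.01821 + 0.09011·e^(−0.04·6.0)) − 14.695

22.3449 psi


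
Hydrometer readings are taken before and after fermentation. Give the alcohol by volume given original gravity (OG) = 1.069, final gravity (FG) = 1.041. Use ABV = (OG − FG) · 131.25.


ABV = (1.069 − 1.041) · 131.25

3.6750 % ABV


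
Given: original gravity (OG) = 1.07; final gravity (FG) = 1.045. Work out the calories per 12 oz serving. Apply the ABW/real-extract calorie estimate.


ABW = (OG−FG)·131.25·0.79/FG;  °P = 259 − 259/SG (for OG→OE and FG→AE);  RE = 0.1808·OE + 0.8192·AE;  Cal = (6.9·ABW + 4·(RE−0.1))·FG·3.55
ABW = (1.07 − 1.045)·131.25·0.79/1.045 = 2.4806
OE = 259 − 259/1.07 = 16.9439 °P
AE = 259 − 259/1.045 = 11.1531 °P
RE = 0.1808·16.9439 + 0.8192·11.1531 = 12.2001 °P
Cal = (6.9·2.4806 + 4·(12.2001−0.1))·1.045·3.55

243.0489 kcal


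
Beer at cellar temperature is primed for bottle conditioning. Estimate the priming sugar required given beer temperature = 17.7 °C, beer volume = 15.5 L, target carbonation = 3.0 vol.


residual = 14.695·(0.01821 + 0.09011·e^(−0.04·T));  sugar = (target − residual)·4.0·V
residual = 14.695·(0.01821 + 0.09011·e^(−0.04·17.7)) = 0.9199
sugar = (3.0 − 0.9199)·4.0·15.5

128.9651 g


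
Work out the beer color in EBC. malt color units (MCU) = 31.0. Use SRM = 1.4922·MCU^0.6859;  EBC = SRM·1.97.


SRM = 1.4922·31.0^0.6859 = 15.7308
EBC = 15.7308·1.97

30.9898 EBC


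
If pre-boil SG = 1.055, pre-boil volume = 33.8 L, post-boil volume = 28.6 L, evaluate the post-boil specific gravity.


SG_post = 1 + (SG_pre − 1)·V_pre/V_post
pts_pre = (1.055 − 1)·1000 = 55.0000
pts_post = 55.0000·33.8/28.6 = 65.0000
SG_post = 1 + 65.0000/1000

1.0650


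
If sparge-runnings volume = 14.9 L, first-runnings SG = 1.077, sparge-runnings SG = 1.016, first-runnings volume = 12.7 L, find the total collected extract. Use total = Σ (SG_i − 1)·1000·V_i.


first = (1.077 − 1)·1000·12.7 = 977.9000
sparge = (1.016 − 1)·1000·14.9 = 238.4000
total = 977.9000 + 238.4000

1216.3000 gravity·L
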